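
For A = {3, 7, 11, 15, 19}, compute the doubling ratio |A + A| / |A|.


|A| = 5.
Compute A + A by enumerating all 25 pairs.
A + A = {6, 10, 14, 18, 22, 26, 30, 34, 38}, so |A + A| = 9.
K = |A + A| / |A| = 9/5 (already in lowest terms) ≈ 1.8000.
Reference: AP of size 5 gives K = 9/5 ≈ 1.8000; a fully generic set of size 5 gives K ≈ 3.0000.

|A| = 5, |A + A| = 9, K = 9/5.


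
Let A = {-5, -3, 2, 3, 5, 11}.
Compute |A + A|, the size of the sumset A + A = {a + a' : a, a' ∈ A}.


A + A = {a + a' : a, a' ∈ A}; |A| = 6.
General bounds: 2|A| - 1 ≤ |A + A| ≤ |A|(|A|+1)/2, i.e. 11 ≤ |A + A| ≤ 21.
Lower bound 2|A|-1 is attained iff A is an arithmetic progression.
Enumerate sums a + a' for a ≤ a' (symmetric, so this suffices):
a = -5: -5+-5=-10, -5+-3=-8, -5+2=-3, -5+3=-2, -5+5=0, -5+11=6
a = -3: -3+-3=-6, -3+2=-1, -3+3=0, -3+5=2, -3+11=8
a = 2: 2+2=4, 2+3=5, 2+5=7, 2+11=13
a = 3: 3+3=6, 3+5=8, 3+11=14
a = 5: 5+5=10, 5+11=16
a = 11: 11+11=22
Distinct sums: {-10, -8, -6, -3, -2, -1, 0, 2, 4, 5, 6, 7, 8, 10, 13, 14, 16, 22}
|A + A| = 18

|A + A| = 18


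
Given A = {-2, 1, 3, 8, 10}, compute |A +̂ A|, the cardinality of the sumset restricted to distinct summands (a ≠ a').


Restricted sumset: A +̂ A = {a + a' : a ∈ A, a' ∈ A, a ≠ a'}.
Equivalently, take A + A and drop any sum 2a that is achievable ONLY as a + a for a ∈ A (i.e. sums representable only with equal summands).
Enumerate pairs (a, a') with a < a' (symmetric, so each unordered pair gives one sum; this covers all a ≠ a'):
  -2 + 1 = -1
  -2 + 3 = 1
  -2 + 8 = 6
  -2 + 10 = 8
  1 + 3 = 4
  1 + 8 = 9
  1 + 10 = 11
  3 + 8 = 11
  3 + 10 = 13
  8 + 10 = 18
Collected distinct sums: {-1, 1, 4, 6, 8, 9, 11, 13, 18}
|A +̂ A| = 9
(Reference bound: |A +̂ A| ≥ 2|A| - 3 for |A| ≥ 2, with |A| = 5 giving ≥ 7.)

|A +̂ A| = 9


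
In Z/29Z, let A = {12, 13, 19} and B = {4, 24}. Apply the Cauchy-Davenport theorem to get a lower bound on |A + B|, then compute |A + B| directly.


Cauchy-Davenport: |A + B| ≥ min(p, |A| + |B| - 1) for A, B nonempty in Z/pZ.
|A| = 3, |B| = 2, p = 29.
CD lower bound = min(29, 3 + 2 - 1) = min(29, 4) = 4.
Compute A + B mod 29 directly:
a = 12: 12+4=16, 12+24=7
a = 13: 13+4=17, 13+24=8
a = 19: 19+4=23, 19+24=14
A + B = {7, 8, 14, 16, 17, 23}, so |A + B| = 6.
Verify: 6 ≥ 4? Yes ✓.

CD lower bound = 4, actual |A + B| = 6.


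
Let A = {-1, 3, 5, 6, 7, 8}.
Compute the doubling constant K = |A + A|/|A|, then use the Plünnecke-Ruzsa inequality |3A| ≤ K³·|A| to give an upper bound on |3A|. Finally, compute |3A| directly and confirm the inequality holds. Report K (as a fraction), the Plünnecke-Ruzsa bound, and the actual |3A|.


|A| = 6.
Step 1: Compute A + A by enumerating all 36 pairs.
A + A = {-2, 2, 4, 5, 6, 7, 8, 9, 10, 11, 12, 13, 14, 15, 16}, so |A + A| = 15.
Step 2: Doubling constant K = |A + A|/|A| = 15/6 = 15/6 ≈ 2.5000.
Step 3: Plünnecke-Ruzsa gives |3A| ≤ K³·|A| = (2.5000)³ · 6 ≈ 93.7500.
Step 4: Compute 3A = A + A + A directly by enumerating all triples (a,b,c) ∈ A³; |3A| = 24.
Step 5: Check 24 ≤ 93.7500? Yes ✓.

K = 15/6, Plünnecke-Ruzsa bound K³|A| ≈ 93.7500, |3A| = 24, inequality holds.


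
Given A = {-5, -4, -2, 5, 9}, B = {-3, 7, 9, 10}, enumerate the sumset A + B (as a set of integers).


A + B = {a + b : a ∈ A, b ∈ B}.
Enumerate all |A|·|B| = 5·4 = 20 pairs (a, b) and collect distinct sums.
a = -5: -5+-3=-8, -5+7=2, -5+9=4, -5+10=5
a = -4: -4+-3=-7, -4+7=3, -4+9=5, -4+10=6
a = -2: -2+-3=-5, -2+7=5, -2+9=7, -2+10=8
a = 5: 5+-3=2, 5+7=12, 5+9=14, 5+10=15
a = 9: 9+-3=6, 9+7=16, 9+9=18, 9+10=19
Collecting distinct sums: A + B = {-8, -7, -5, 2, 3, 4, 5, 6, 7, 8, 12, 14, 15, 16, 18, 19}
|A + B| = 16

A + B = {-8, -7, -5, 2, 3, 4, 5, 6, 7, 8, 12, 14, 15, 16, 18, 19}


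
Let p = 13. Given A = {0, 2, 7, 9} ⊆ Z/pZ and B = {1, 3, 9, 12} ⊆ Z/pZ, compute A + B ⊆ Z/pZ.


Work in Z/13Z: reduce every sum a + b modulo 13.
Enumerate all 16 pairs:
a = 0: 0+1=1, 0+3=3, 0+9=9, 0+12=12
a = 2: 2+1=3, 2+3=5, 2+9=11, 2+12=1
a = 7: 7+1=8, 7+3=10, 7+9=3, 7+12=6
a = 9: 9+1=10, 9+3=12, 9+9=5, 9+12=8
Distinct residues collected: {1, 3, 5, 6, 8, 9, 10, 11, 12}
|A + B| = 9 (out of 13 total residues).

A + B = {1, 3, 5, 6, 8, 9, 10, 11, 12}


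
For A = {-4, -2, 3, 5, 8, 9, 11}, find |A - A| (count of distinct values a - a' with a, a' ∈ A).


A - A = {a - a' : a, a' ∈ A}; |A| = 7.
Bounds: 2|A|-1 ≤ |A - A| ≤ |A|² - |A| + 1, i.e. 13 ≤ |A - A| ≤ 43.
Note: 0 ∈ A - A always (from a - a). The set is symmetric: if d ∈ A - A then -d ∈ A - A.
Enumerate nonzero differences d = a - a' with a > a' (then include -d):
Positive differences: {1, 2, 3, 4, 5, 6, 7, 8, 9, 10, 11, 12, 13, 15}
Full difference set: {0} ∪ (positive diffs) ∪ (negative diffs).
|A - A| = 1 + 2·14 = 29 (matches direct enumeration: 29).

|A - A| = 29


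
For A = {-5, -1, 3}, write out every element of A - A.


A - A = {a - a' : a, a' ∈ A}.
Compute a - a' for each ordered pair (a, a'):
a = -5: -5--5=0, -5--1=-4, -5-3=-8
a = -1: -1--5=4, -1--1=0, -1-3=-4
a = 3: 3--5=8, 3--1=4, 3-3=0
Collecting distinct values (and noting 0 appears from a-a):
A - A = {-8, -4, 0, 4, 8}
|A - A| = 5

A - A = {-8, -4, 0, 4, 8}


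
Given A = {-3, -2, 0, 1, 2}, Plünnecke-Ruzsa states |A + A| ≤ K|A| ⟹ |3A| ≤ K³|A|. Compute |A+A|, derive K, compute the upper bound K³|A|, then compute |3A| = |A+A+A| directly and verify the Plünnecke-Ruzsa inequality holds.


|A| = 5.
Step 1: Compute A + A by enumerating all 25 pairs.
A + A = {-6, -5, -4, -3, -2, -1, 0, 1, 2, 3, 4}, so |A + A| = 11.
Step 2: Doubling constant K = |A + A|/|A| = 11/5 = 11/5 ≈ 2.2000.
Step 3: Plünnecke-Ruzsa gives |3A| ≤ K³·|A| = (2.2000)³ · 5 ≈ 53.2400.
Step 4: Compute 3A = A + A + A directly by enumerating all triples (a,b,c) ∈ A³; |3A| = 16.
Step 5: Check 16 ≤ 53.2400? Yes ✓.

K = 11/5, Plünnecke-Ruzsa bound K³|A| ≈ 53.2400, |3A| = 16, inequality holds.


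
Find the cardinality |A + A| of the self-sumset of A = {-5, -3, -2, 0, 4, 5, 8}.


A + A = {a + a' : a, a' ∈ A}; |A| = 7.
General bounds: 2|A| - 1 ≤ |A + A| ≤ |A|(|A|+1)/2, i.e. 13 ≤ |A + A| ≤ 28.
Lower bound 2|A|-1 is attained iff A is an arithmetic progression.
Enumerate sums a + a' for a ≤ a' (symmetric, so this suffices):
a = -5: -5+-5=-10, -5+-3=-8, -5+-2=-7, -5+0=-5, -5+4=-1, -5+5=0, -5+8=3
a = -3: -3+-3=-6, -3+-2=-5, -3+0=-3, -3+4=1, -3+5=2, -3+8=5
a = -2: -2+-2=-4, -2+0=-2, -2+4=2, -2+5=3, -2+8=6
a = 0: 0+0=0, 0+4=4, 0+5=5, 0+8=8
a = 4: 4+4=8, 4+5=9, 4+8=12
a = 5: 5+5=10, 5+8=13
a = 8: 8+8=16
Distinct sums: {-10, -8, -7, -6, -5, -4, -3, -2, -1, 0, 1, 2, 3, 4, 5, 6, 8, 9, 10, 12, 13, 16}
|A + A| = 22

|A + A| = 22


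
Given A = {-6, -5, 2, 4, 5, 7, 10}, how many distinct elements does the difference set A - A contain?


A - A = {a - a' : a, a' ∈ A}; |A| = 7.
Bounds: 2|A|-1 ≤ |A - A| ≤ |A|² - |A| + 1, i.e. 13 ≤ |A - A| ≤ 43.
Note: 0 ∈ A - A always (from a - a). The set is symmetric: if d ∈ A - A then -d ∈ A - A.
Enumerate nonzero differences d = a - a' with a > a' (then include -d):
Positive differences: {1, 2, 3, 5, 6, 7, 8, 9, 10, 11, 12, 13, 15, 16}
Full difference set: {0} ∪ (positive diffs) ∪ (negative diffs).
|A - A| = 1 + 2·14 = 29 (matches direct enumeration: 29).

|A - A| = 29


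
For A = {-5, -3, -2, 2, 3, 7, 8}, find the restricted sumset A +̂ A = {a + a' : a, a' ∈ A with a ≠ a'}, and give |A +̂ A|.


Restricted sumset: A +̂ A = {a + a' : a ∈ A, a' ∈ A, a ≠ a'}.
Equivalently, take A + A and drop any sum 2a that is achievable ONLY as a + a for a ∈ A (i.e. sums representable only with equal summands).
Enumerate pairs (a, a') with a < a' (symmetric, so each unordered pair gives one sum; this covers all a ≠ a'):
  -5 + -3 = -8
  -5 + -2 = -7
  -5 + 2 = -3
  -5 + 3 = -2
  -5 + 7 = 2
  -5 + 8 = 3
  -3 + -2 = -5
  -3 + 2 = -1
  -3 + 3 = 0
  -3 + 7 = 4
  -3 + 8 = 5
  -2 + 2 = 0
  -2 + 3 = 1
  -2 + 7 = 5
  -2 + 8 = 6
  2 + 3 = 5
  2 + 7 = 9
  2 + 8 = 10
  3 + 7 = 10
  3 + 8 = 11
  7 + 8 = 15
Collected distinct sums: {-8, -7, -5, -3, -2, -1, 0, 1, 2, 3, 4, 5, 6, 9, 10, 11, 15}
|A +̂ A| = 17
(Reference bound: |A +̂ A| ≥ 2|A| - 3 for |A| ≥ 2, with |A| = 7 giving ≥ 11.)

|A +̂ A| = 17


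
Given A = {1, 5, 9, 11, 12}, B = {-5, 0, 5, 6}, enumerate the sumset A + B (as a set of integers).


A + B = {a + b : a ∈ A, b ∈ B}.
Enumerate all |A|·|B| = 5·4 = 20 pairs (a, b) and collect distinct sums.
a = 1: 1+-5=-4, 1+0=1, 1+5=6, 1+6=7
a = 5: 5+-5=0, 5+0=5, 5+5=10, 5+6=11
a = 9: 9+-5=4, 9+0=9, 9+5=14, 9+6=15
a = 11: 11+-5=6, 11+0=11, 11+5=16, 11+6=17
a = 12: 12+-5=7, 12+0=12, 12+5=17, 12+6=18
Collecting distinct sums: A + B = {-4, 0, 1, 4, 5, 6, 7, 9, 10, 11, 12, 14, 15, 16, 17, 18}
|A + B| = 16

A + B = {-4, 0, 1, 4, 5, 6, 7, 9, 10, 11, 12, 14, 15, 16, 17, 18}


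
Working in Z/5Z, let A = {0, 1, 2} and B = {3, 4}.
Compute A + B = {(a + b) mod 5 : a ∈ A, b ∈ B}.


Work in Z/5Z: reduce every sum a + b modulo 5.
Enumerate all 6 pairs:
a = 0: 0+3=3, 0+4=4
a = 1: 1+3=4, 1+4=0
a = 2: 2+3=0, 2+4=1
Distinct residues collected: {0, 1, 3, 4}
|A + B| = 4 (out of 5 total residues).

A + B = {0, 1, 3, 4}


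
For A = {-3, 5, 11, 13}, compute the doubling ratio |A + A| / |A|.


|A| = 4.
Compute A + A by enumerating all 16 pairs.
A + A = {-6, 2, 8, 10, 16, 18, 22, 24, 26}, so |A + A| = 9.
K = |A + A| / |A| = 9/4 (already in lowest terms) ≈ 2.2500.
Reference: AP of size 4 gives K = 7/4 ≈ 1.7500; a fully generic set of size 4 gives K ≈ 2.5000.

|A| = 4, |A + A| = 9, K = 9/4.


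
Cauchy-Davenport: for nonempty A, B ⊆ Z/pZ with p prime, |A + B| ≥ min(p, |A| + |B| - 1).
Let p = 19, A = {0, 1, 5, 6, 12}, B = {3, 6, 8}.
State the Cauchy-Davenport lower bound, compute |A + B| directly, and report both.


Cauchy-Davenport: |A + B| ≥ min(p, |A| + |B| - 1) for A, B nonempty in Z/pZ.
|A| = 5, |B| = 3, p = 19.
CD lower bound = min(19, 5 + 3 - 1) = min(19, 7) = 7.
Compute A + B mod 19 directly:
a = 0: 0+3=3, 0+6=6, 0+8=8
a = 1: 1+3=4, 1+6=7, 1+8=9
a = 5: 5+3=8, 5+6=11, 5+8=13
a = 6: 6+3=9, 6+6=12, 6+8=14
a = 12: 12+3=15, 12+6=18, 12+8=1
A + B = {1, 3, 4, 6, 7, 8, 9, 11, 12, 13, 14, 15, 18}, so |A + B| = 13.
Verify: 13 ≥ 7? Yes ✓.

CD lower bound = 7, actual |A + B| = 13.


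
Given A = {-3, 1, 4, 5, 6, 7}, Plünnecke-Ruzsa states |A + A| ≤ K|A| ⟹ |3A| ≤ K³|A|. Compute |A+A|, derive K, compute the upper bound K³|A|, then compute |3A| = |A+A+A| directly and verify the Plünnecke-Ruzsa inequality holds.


|A| = 6.
Step 1: Compute A + A by enumerating all 36 pairs.
A + A = {-6, -2, 1, 2, 3, 4, 5, 6, 7, 8, 9, 10, 11, 12, 13, 14}, so |A + A| = 16.
Step 2: Doubling constant K = |A + A|/|A| = 16/6 = 16/6 ≈ 2.6667.
Step 3: Plünnecke-Ruzsa gives |3A| ≤ K³·|A| = (2.6667)³ · 6 ≈ 113.7778.
Step 4: Compute 3A = A + A + A directly by enumerating all triples (a,b,c) ∈ A³; |3A| = 26.
Step 5: Check 26 ≤ 113.7778? Yes ✓.

K = 16/6, Plünnecke-Ruzsa bound K³|A| ≈ 113.7778, |3A| = 26, inequality holds.


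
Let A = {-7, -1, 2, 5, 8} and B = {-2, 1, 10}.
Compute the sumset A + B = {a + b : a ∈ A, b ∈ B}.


A + B = {a + b : a ∈ A, b ∈ B}.
Enumerate all |A|·|B| = 5·3 = 15 pairs (a, b) and collect distinct sums.
a = -7: -7+-2=-9, -7+1=-6, -7+10=3
a = -1: -1+-2=-3, -1+1=0, -1+10=9
a = 2: 2+-2=0, 2+1=3, 2+10=12
a = 5: 5+-2=3, 5+1=6, 5+10=15
a = 8: 8+-2=6, 8+1=9, 8+10=18
Collecting distinct sums: A + B = {-9, -6, -3, 0, 3, 6, 9, 12, 15, 18}
|A + B| = 10

A + B = {-9, -6, -3, 0, 3, 6, 9, 12, 15, 18}


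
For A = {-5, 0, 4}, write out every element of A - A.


A - A = {a - a' : a, a' ∈ A}.
Compute a - a' for each ordered pair (a, a'):
a = -5: -5--5=0, -5-0=-5, -5-4=-9
a = 0: 0--5=5, 0-0=0, 0-4=-4
a = 4: 4--5=9, 4-0=4, 4-4=0
Collecting distinct values (and noting 0 appears from a-a):
A - A = {-9, -5, -4, 0, 4, 5, 9}
|A - A| = 7

A - A = {-9, -5, -4, 0, 4, 5, 9}


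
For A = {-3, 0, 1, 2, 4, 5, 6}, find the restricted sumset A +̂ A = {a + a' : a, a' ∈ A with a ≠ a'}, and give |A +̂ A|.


Restricted sumset: A +̂ A = {a + a' : a ∈ A, a' ∈ A, a ≠ a'}.
Equivalently, take A + A and drop any sum 2a that is achievable ONLY as a + a for a ∈ A (i.e. sums representable only with equal summands).
Enumerate pairs (a, a') with a < a' (symmetric, so each unordered pair gives one sum; this covers all a ≠ a'):
  -3 + 0 = -3
  -3 + 1 = -2
  -3 + 2 = -1
  -3 + 4 = 1
  -3 + 5 = 2
  -3 + 6 = 3
  0 + 1 = 1
  0 + 2 = 2
  0 + 4 = 4
  0 + 5 = 5
  0 + 6 = 6
  1 + 2 = 3
  1 + 4 = 5
  1 + 5 = 6
  1 + 6 = 7
  2 + 4 = 6
  2 + 5 = 7
  2 + 6 = 8
  4 + 5 = 9
  4 + 6 = 10
  5 + 6 = 11
Collected distinct sums: {-3, -2, -1, 1, 2, 3, 4, 5, 6, 7, 8, 9, 10, 11}
|A +̂ A| = 14
(Reference bound: |A +̂ A| ≥ 2|A| - 3 for |A| ≥ 2, with |A| = 7 giving ≥ 11.)

|A +̂ A| = 14


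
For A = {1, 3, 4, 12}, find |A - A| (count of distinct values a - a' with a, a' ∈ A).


A - A = {a - a' : a, a' ∈ A}; |A| = 4.
Bounds: 2|A|-1 ≤ |A - A| ≤ |A|² - |A| + 1, i.e. 7 ≤ |A - A| ≤ 13.
Note: 0 ∈ A - A always (from a - a). The set is symmetric: if d ∈ A - A then -d ∈ A - A.
Enumerate nonzero differences d = a - a' with a > a' (then include -d):
Positive differences: {1, 2, 3, 8, 9, 11}
Full difference set: {0} ∪ (positive diffs) ∪ (negative diffs).
|A - A| = 1 + 2·6 = 13 (matches direct enumeration: 13).

|A - A| = 13


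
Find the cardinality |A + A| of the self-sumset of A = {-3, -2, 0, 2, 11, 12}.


A + A = {a + a' : a, a' ∈ A}; |A| = 6.
General bounds: 2|A| - 1 ≤ |A + A| ≤ |A|(|A|+1)/2, i.e. 11 ≤ |A + A| ≤ 21.
Lower bound 2|A|-1 is attained iff A is an arithmetic progression.
Enumerate sums a + a' for a ≤ a' (symmetric, so this suffices):
a = -3: -3+-3=-6, -3+-2=-5, -3+0=-3, -3+2=-1, -3+11=8, -3+12=9
a = -2: -2+-2=-4, -2+0=-2, -2+2=0, -2+11=9, -2+12=10
a = 0: 0+0=0, 0+2=2, 0+11=11, 0+12=12
a = 2: 2+2=4, 2+11=13, 2+12=14
a = 11: 11+11=22, 11+12=23
a = 12: 12+12=24
Distinct sums: {-6, -5, -4, -3, -2, -1, 0, 2, 4, 8, 9, 10, 11, 12, 13, 14, 22, 23, 24}
|A + A| = 19

|A + A| = 19


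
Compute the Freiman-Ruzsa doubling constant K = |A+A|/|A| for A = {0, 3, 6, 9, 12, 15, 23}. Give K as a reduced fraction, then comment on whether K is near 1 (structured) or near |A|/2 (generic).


|A| = 7.
Compute A + A by enumerating all 49 pairs.
A + A = {0, 3, 6, 9, 12, 15, 18, 21, 23, 24, 26, 27, 29, 30, 32, 35, 38, 46}, so |A + A| = 18.
K = |A + A| / |A| = 18/7 (already in lowest terms) ≈ 2.5714.
Reference: AP of size 7 gives K = 13/7 ≈ 1.8571; a fully generic set of size 7 gives K ≈ 4.0000.

|A| = 7, |A + A| = 18, K = 18/7.


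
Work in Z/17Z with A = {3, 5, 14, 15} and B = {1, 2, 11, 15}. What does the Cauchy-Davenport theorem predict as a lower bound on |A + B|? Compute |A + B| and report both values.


Cauchy-Davenport: |A + B| ≥ min(p, |A| + |B| - 1) for A, B nonempty in Z/pZ.
|A| = 4, |B| = 4, p = 17.
CD lower bound = min(17, 4 + 4 - 1) = min(17, 7) = 7.
Compute A + B mod 17 directly:
a = 3: 3+1=4, 3+2=5, 3+11=14, 3+15=1
a = 5: 5+1=6, 5+2=7, 5+11=16, 5+15=3
a = 14: 14+1=15, 14+2=16, 14+11=8, 14+15=12
a = 15: 15+1=16, 15+2=0, 15+11=9, 15+15=13
A + B = {0, 1, 3, 4, 5, 6, 7, 8, 9, 12, 13, 14, 15, 16}, so |A + B| = 14.
Verify: 14 ≥ 7? Yes ✓.

CD lower bound = 7, actual |A + B| = 14.


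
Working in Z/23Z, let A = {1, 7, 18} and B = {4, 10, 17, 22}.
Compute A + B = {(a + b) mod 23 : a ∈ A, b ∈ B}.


Work in Z/23Z: reduce every sum a + b modulo 23.
Enumerate all 12 pairs:
a = 1: 1+4=5, 1+10=11, 1+17=18, 1+22=0
a = 7: 7+4=11, 7+10=17, 7+17=1, 7+22=6
a = 18: 18+4=22, 18+10=5, 18+17=12, 18+22=17
Distinct residues collected: {0, 1, 5, 6, 11, 12, 17, 18, 22}
|A + B| = 9 (out of 23 total residues).

A + B = {0, 1, 5, 6, 11, 12, 17, 18, 22}


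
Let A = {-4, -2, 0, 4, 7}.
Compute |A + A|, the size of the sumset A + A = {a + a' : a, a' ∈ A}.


A + A = {a + a' : a, a' ∈ A}; |A| = 5.
General bounds: 2|A| - 1 ≤ |A + A| ≤ |A|(|A|+1)/2, i.e. 9 ≤ |A + A| ≤ 15.
Lower bound 2|A|-1 is attained iff A is an arithmetic progression.
Enumerate sums a + a' for a ≤ a' (symmetric, so this suffices):
a = -4: -4+-4=-8, -4+-2=-6, -4+0=-4, -4+4=0, -4+7=3
a = -2: -2+-2=-4, -2+0=-2, -2+4=2, -2+7=5
a = 0: 0+0=0, 0+4=4, 0+7=7
a = 4: 4+4=8, 4+7=11
a = 7: 7+7=14
Distinct sums: {-8, -6, -4, -2, 0, 2, 3, 4, 5, 7, 8, 11, 14}
|A + A| = 13

|A + A| = 13


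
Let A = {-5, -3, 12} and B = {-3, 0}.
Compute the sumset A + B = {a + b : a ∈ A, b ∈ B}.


A + B = {a + b : a ∈ A, b ∈ B}.
Enumerate all |A|·|B| = 3·2 = 6 pairs (a, b) and collect distinct sums.
a = -5: -5+-3=-8, -5+0=-5
a = -3: -3+-3=-6, -3+0=-3
a = 12: 12+-3=9, 12+0=12
Collecting distinct sums: A + B = {-8, -6, -5, -3, 9, 12}
|A + B| = 6

A + B = {-8, -6, -5, -3, 9, 12}


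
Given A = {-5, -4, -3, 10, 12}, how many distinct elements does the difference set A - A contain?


A - A = {a - a' : a, a' ∈ A}; |A| = 5.
Bounds: 2|A|-1 ≤ |A - A| ≤ |A|² - |A| + 1, i.e. 9 ≤ |A - A| ≤ 21.
Note: 0 ∈ A - A always (from a - a). The set is symmetric: if d ∈ A - A then -d ∈ A - A.
Enumerate nonzero differences d = a - a' with a > a' (then include -d):
Positive differences: {1, 2, 13, 14, 15, 16, 17}
Full difference set: {0} ∪ (positive diffs) ∪ (negative diffs).
|A - A| = 1 + 2·7 = 15 (matches direct enumeration: 15).

|A - A| = 15


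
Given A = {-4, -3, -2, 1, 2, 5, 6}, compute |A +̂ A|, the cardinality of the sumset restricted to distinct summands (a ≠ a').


Restricted sumset: A +̂ A = {a + a' : a ∈ A, a' ∈ A, a ≠ a'}.
Equivalently, take A + A and drop any sum 2a that is achievable ONLY as a + a for a ∈ A (i.e. sums representable only with equal summands).
Enumerate pairs (a, a') with a < a' (symmetric, so each unordered pair gives one sum; this covers all a ≠ a'):
  -4 + -3 = -7
  -4 + -2 = -6
  -4 + 1 = -3
  -4 + 2 = -2
  -4 + 5 = 1
  -4 + 6 = 2
  -3 + -2 = -5
  -3 + 1 = -2
  -3 + 2 = -1
  -3 + 5 = 2
  -3 + 6 = 3
  -2 + 1 = -1
  -2 + 2 = 0
  -2 + 5 = 3
  -2 + 6 = 4
  1 + 2 = 3
  1 + 5 = 6
  1 + 6 = 7
  2 + 5 = 7
  2 + 6 = 8
  5 + 6 = 11
Collected distinct sums: {-7, -6, -5, -3, -2, -1, 0, 1, 2, 3, 4, 6, 7, 8, 11}
|A +̂ A| = 15
(Reference bound: |A +̂ A| ≥ 2|A| - 3 for |A| ≥ 2, with |A| = 7 giving ≥ 11.)

|A +̂ A| = 15


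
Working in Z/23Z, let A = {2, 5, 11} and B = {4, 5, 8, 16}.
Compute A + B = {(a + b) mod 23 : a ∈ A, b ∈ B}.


Work in Z/23Z: reduce every sum a + b modulo 23.
Enumerate all 12 pairs:
a = 2: 2+4=6, 2+5=7, 2+8=10, 2+16=18
a = 5: 5+4=9, 5+5=10, 5+8=13, 5+16=21
a = 11: 11+4=15, 11+5=16, 11+8=19, 11+16=4
Distinct residues collected: {4, 6, 7, 9, 10, 13, 15, 16, 18, 19, 21}
|A + B| = 11 (out of 23 total residues).

A + B = {4, 6, 7, 9, 10, 13, 15, 16, 18, 19, 21}


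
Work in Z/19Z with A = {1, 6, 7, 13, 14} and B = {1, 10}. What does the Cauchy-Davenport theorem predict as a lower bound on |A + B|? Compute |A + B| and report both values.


Cauchy-Davenport: |A + B| ≥ min(p, |A| + |B| - 1) for A, B nonempty in Z/pZ.
|A| = 5, |B| = 2, p = 19.
CD lower bound = min(19, 5 + 2 - 1) = min(19, 6) = 6.
Compute A + B mod 19 directly:
a = 1: 1+1=2, 1+10=11
a = 6: 6+1=7, 6+10=16
a = 7: 7+1=8, 7+10=17
a = 13: 13+1=14, 13+10=4
a = 14: 14+1=15, 14+10=5
A + B = {2, 4, 5, 7, 8, 11, 14, 15, 16, 17}, so |A + B| = 10.
Verify: 10 ≥ 6? Yes ✓.

CD lower bound = 6, actual |A + B| = 10.


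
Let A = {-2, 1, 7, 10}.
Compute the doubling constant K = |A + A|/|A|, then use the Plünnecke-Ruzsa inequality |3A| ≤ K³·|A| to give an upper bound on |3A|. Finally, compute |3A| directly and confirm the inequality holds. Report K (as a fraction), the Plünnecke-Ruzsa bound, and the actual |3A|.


|A| = 4.
Step 1: Compute A + A by enumerating all 16 pairs.
A + A = {-4, -1, 2, 5, 8, 11, 14, 17, 20}, so |A + A| = 9.
Step 2: Doubling constant K = |A + A|/|A| = 9/4 = 9/4 ≈ 2.2500.
Step 3: Plünnecke-Ruzsa gives |3A| ≤ K³·|A| = (2.2500)³ · 4 ≈ 45.5625.
Step 4: Compute 3A = A + A + A directly by enumerating all triples (a,b,c) ∈ A³; |3A| = 13.
Step 5: Check 13 ≤ 45.5625? Yes ✓.

K = 9/4, Plünnecke-Ruzsa bound K³|A| ≈ 45.5625, |3A| = 13, inequality holds.


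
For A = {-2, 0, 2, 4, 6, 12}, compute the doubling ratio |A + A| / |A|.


|A| = 6.
Compute A + A by enumerating all 36 pairs.
A + A = {-4, -2, 0, 2, 4, 6, 8, 10, 12, 14, 16, 18, 24}, so |A + A| = 13.
K = |A + A| / |A| = 13/6 (already in lowest terms) ≈ 2.1667.
Reference: AP of size 6 gives K = 11/6 ≈ 1.8333; a fully generic set of size 6 gives K ≈ 3.5000.

|A| = 6, |A + A| = 13, K = 13/6.


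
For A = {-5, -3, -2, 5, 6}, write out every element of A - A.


A - A = {a - a' : a, a' ∈ A}.
Compute a - a' for each ordered pair (a, a'):
a = -5: -5--5=0, -5--3=-2, -5--2=-3, -5-5=-10, -5-6=-11
a = -3: -3--5=2, -3--3=0, -3--2=-1, -3-5=-8, -3-6=-9
a = -2: -2--5=3, -2--3=1, -2--2=0, -2-5=-7, -2-6=-8
a = 5: 5--5=10, 5--3=8, 5--2=7, 5-5=0, 5-6=-1
a = 6: 6--5=11, 6--3=9, 6--2=8, 6-5=1, 6-6=0
Collecting distinct values (and noting 0 appears from a-a):
A - A = {-11, -10, -9, -8, -7, -3, -2, -1, 0, 1, 2, 3, 7, 8, 9, 10, 11}
|A - A| = 17

A - A = {-11, -10, -9, -8, -7, -3, -2, -1, 0, 1, 2, 3, 7, 8, 9, 10, 11}


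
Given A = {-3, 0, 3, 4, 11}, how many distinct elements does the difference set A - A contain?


A - A = {a - a' : a, a' ∈ A}; |A| = 5.
Bounds: 2|A|-1 ≤ |A - A| ≤ |A|² - |A| + 1, i.e. 9 ≤ |A - A| ≤ 21.
Note: 0 ∈ A - A always (from a - a). The set is symmetric: if d ∈ A - A then -d ∈ A - A.
Enumerate nonzero differences d = a - a' with a > a' (then include -d):
Positive differences: {1, 3, 4, 6, 7, 8, 11, 14}
Full difference set: {0} ∪ (positive diffs) ∪ (negative diffs).
|A - A| = 1 + 2·8 = 17 (matches direct enumeration: 17).

|A - A| = 17


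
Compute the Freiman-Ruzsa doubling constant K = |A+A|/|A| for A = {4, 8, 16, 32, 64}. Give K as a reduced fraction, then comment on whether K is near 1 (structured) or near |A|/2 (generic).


|A| = 5.
Compute A + A by enumerating all 25 pairs.
A + A = {8, 12, 16, 20, 24, 32, 36, 40, 48, 64, 68, 72, 80, 96, 128}, so |A + A| = 15.
K = |A + A| / |A| = 15/5 = 3/1 ≈ 3.0000.
Reference: AP of size 5 gives K = 9/5 ≈ 1.8000; a fully generic set of size 5 gives K ≈ 3.0000.

|A| = 5, |A + A| = 15, K = 15/5 = 3/1.


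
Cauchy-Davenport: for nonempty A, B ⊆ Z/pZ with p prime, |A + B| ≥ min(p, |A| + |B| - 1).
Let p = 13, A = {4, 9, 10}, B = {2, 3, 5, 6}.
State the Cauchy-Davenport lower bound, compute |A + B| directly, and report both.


Cauchy-Davenport: |A + B| ≥ min(p, |A| + |B| - 1) for A, B nonempty in Z/pZ.
|A| = 3, |B| = 4, p = 13.
CD lower bound = min(13, 3 + 4 - 1) = min(13, 6) = 6.
Compute A + B mod 13 directly:
a = 4: 4+2=6, 4+3=7, 4+5=9, 4+6=10
a = 9: 9+2=11, 9+3=12, 9+5=1, 9+6=2
a = 10: 10+2=12, 10+3=0, 10+5=2, 10+6=3
A + B = {0, 1, 2, 3, 6, 7, 9, 10, 11, 12}, so |A + B| = 10.
Verify: 10 ≥ 6? Yes ✓.

CD lower bound = 6, actual |A + B| = 10.


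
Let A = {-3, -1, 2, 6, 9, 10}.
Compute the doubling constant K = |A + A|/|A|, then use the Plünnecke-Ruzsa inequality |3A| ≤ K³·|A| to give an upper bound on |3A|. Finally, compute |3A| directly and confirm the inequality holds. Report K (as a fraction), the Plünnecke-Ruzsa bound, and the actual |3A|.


|A| = 6.
Step 1: Compute A + A by enumerating all 36 pairs.
A + A = {-6, -4, -2, -1, 1, 3, 4, 5, 6, 7, 8, 9, 11, 12, 15, 16, 18, 19, 20}, so |A + A| = 19.
Step 2: Doubling constant K = |A + A|/|A| = 19/6 = 19/6 ≈ 3.1667.
Step 3: Plünnecke-Ruzsa gives |3A| ≤ K³·|A| = (3.1667)³ · 6 ≈ 190.5278.
Step 4: Compute 3A = A + A + A directly by enumerating all triples (a,b,c) ∈ A³; |3A| = 36.
Step 5: Check 36 ≤ 190.5278? Yes ✓.

K = 19/6, Plünnecke-Ruzsa bound K³|A| ≈ 190.5278, |3A| = 36, inequality holds.


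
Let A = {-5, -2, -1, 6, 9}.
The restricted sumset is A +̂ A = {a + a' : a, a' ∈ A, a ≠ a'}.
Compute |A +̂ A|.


Restricted sumset: A +̂ A = {a + a' : a ∈ A, a' ∈ A, a ≠ a'}.
Equivalently, take A + A and drop any sum 2a that is achievable ONLY as a + a for a ∈ A (i.e. sums representable only with equal summands).
Enumerate pairs (a, a') with a < a' (symmetric, so each unordered pair gives one sum; this covers all a ≠ a'):
  -5 + -2 = -7
  -5 + -1 = -6
  -5 + 6 = 1
  -5 + 9 = 4
  -2 + -1 = -3
  -2 + 6 = 4
  -2 + 9 = 7
  -1 + 6 = 5
  -1 + 9 = 8
  6 + 9 = 15
Collected distinct sums: {-7, -6, -3, 1, 4, 5, 7, 8, 15}
|A +̂ A| = 9
(Reference bound: |A +̂ A| ≥ 2|A| - 3 for |A| ≥ 2, with |A| = 5 giving ≥ 7.)

|A +̂ A| = 9


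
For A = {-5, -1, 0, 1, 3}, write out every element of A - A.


A - A = {a - a' : a, a' ∈ A}.
Compute a - a' for each ordered pair (a, a'):
a = -5: -5--5=0, -5--1=-4, -5-0=-5, -5-1=-6, -5-3=-8
a = -1: -1--5=4, -1--1=0, -1-0=-1, -1-1=-2, -1-3=-4
a = 0: 0--5=5, 0--1=1, 0-0=0, 0-1=-1, 0-3=-3
a = 1: 1--5=6, 1--1=2, 1-0=1, 1-1=0, 1-3=-2
a = 3: 3--5=8, 3--1=4, 3-0=3, 3-1=2, 3-3=0
Collecting distinct values (and noting 0 appears from a-a):
A - A = {-8, -6, -5, -4, -3, -2, -1, 0, 1, 2, 3, 4, 5, 6, 8}
|A - A| = 15

A - A = {-8, -6, -5, -4, -3, -2, -1, 0, 1, 2, 3, 4, 5, 6, 8}


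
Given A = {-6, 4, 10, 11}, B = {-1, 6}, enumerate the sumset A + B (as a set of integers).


A + B = {a + b : a ∈ A, b ∈ B}.
Enumerate all |A|·|B| = 4·2 = 8 pairs (a, b) and collect distinct sums.
a = -6: -6+-1=-7, -6+6=0
a = 4: 4+-1=3, 4+6=10
a = 10: 10+-1=9, 10+6=16
a = 11: 11+-1=10, 11+6=17
Collecting distinct sums: A + B = {-7, 0, 3, 9, 10, 16, 17}
|A + B| = 7

A + B = {-7, 0, 3, 9, 10, 16, 17}


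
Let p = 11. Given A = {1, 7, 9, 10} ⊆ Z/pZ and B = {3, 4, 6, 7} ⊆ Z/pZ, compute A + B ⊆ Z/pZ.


Work in Z/11Z: reduce every sum a + b modulo 11.
Enumerate all 16 pairs:
a = 1: 1+3=4, 1+4=5, 1+6=7, 1+7=8
a = 7: 7+3=10, 7+4=0, 7+6=2, 7+7=3
a = 9: 9+3=1, 9+4=2, 9+6=4, 9+7=5
a = 10: 10+3=2, 10+4=3, 10+6=5, 10+7=6
Distinct residues collected: {0, 1, 2, 3, 4, 5, 6, 7, 8, 10}
|A + B| = 10 (out of 11 total residues).

A + B = {0, 1, 2, 3, 4, 5, 6, 7, 8, 10}


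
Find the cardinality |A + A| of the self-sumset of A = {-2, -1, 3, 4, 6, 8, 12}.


A + A = {a + a' : a, a' ∈ A}; |A| = 7.
General bounds: 2|A| - 1 ≤ |A + A| ≤ |A|(|A|+1)/2, i.e. 13 ≤ |A + A| ≤ 28.
Lower bound 2|A|-1 is attained iff A is an arithmetic progression.
Enumerate sums a + a' for a ≤ a' (symmetric, so this suffices):
a = -2: -2+-2=-4, -2+-1=-3, -2+3=1, -2+4=2, -2+6=4, -2+8=6, -2+12=10
a = -1: -1+-1=-2, -1+3=2, -1+4=3, -1+6=5, -1+8=7, -1+12=11
a = 3: 3+3=6, 3+4=7, 3+6=9, 3+8=11, 3+12=15
a = 4: 4+4=8, 4+6=10, 4+8=12, 4+12=16
a = 6: 6+6=12, 6+8=14, 6+12=18
a = 8: 8+8=16, 8+12=20
a = 12: 12+12=24
Distinct sums: {-4, -3, -2, 1, 2, 3, 4, 5, 6, 7, 8, 9, 10, 11, 12, 14, 15, 16, 18, 20, 24}
|A + A| = 21

|A + A| = 21


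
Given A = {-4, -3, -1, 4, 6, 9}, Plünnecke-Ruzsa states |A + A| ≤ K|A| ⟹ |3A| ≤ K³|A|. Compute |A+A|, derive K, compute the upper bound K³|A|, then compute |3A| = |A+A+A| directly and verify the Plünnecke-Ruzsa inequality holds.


|A| = 6.
Step 1: Compute A + A by enumerating all 36 pairs.
A + A = {-8, -7, -6, -5, -4, -2, 0, 1, 2, 3, 5, 6, 8, 10, 12, 13, 15, 18}, so |A + A| = 18.
Step 2: Doubling constant K = |A + A|/|A| = 18/6 = 18/6 ≈ 3.0000.
Step 3: Plünnecke-Ruzsa gives |3A| ≤ K³·|A| = (3.0000)³ · 6 ≈ 162.0000.
Step 4: Compute 3A = A + A + A directly by enumerating all triples (a,b,c) ∈ A³; |3A| = 35.
Step 5: Check 35 ≤ 162.0000? Yes ✓.

K = 18/6, Plünnecke-Ruzsa bound K³|A| ≈ 162.0000, |3A| = 35, inequality holds.


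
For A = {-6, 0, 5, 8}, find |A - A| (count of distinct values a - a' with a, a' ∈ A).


A - A = {a - a' : a, a' ∈ A}; |A| = 4.
Bounds: 2|A|-1 ≤ |A - A| ≤ |A|² - |A| + 1, i.e. 7 ≤ |A - A| ≤ 13.
Note: 0 ∈ A - A always (from a - a). The set is symmetric: if d ∈ A - A then -d ∈ A - A.
Enumerate nonzero differences d = a - a' with a > a' (then include -d):
Positive differences: {3, 5, 6, 8, 11, 14}
Full difference set: {0} ∪ (positive diffs) ∪ (negative diffs).
|A - A| = 1 + 2·6 = 13 (matches direct enumeration: 13).

|A - A| = 13


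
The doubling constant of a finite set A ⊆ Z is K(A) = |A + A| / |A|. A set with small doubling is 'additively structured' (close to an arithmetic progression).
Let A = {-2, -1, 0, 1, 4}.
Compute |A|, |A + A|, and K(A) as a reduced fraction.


|A| = 5.
Compute A + A by enumerating all 25 pairs.
A + A = {-4, -3, -2, -1, 0, 1, 2, 3, 4, 5, 8}, so |A + A| = 11.
K = |A + A| / |A| = 11/5 (already in lowest terms) ≈ 2.2000.
Reference: AP of size 5 gives K = 9/5 ≈ 1.8000; a fully generic set of size 5 gives K ≈ 3.0000.

|A| = 5, |A + A| = 11, K = 11/5.


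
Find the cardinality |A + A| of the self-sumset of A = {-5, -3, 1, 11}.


A + A = {a + a' : a, a' ∈ A}; |A| = 4.
General bounds: 2|A| - 1 ≤ |A + A| ≤ |A|(|A|+1)/2, i.e. 7 ≤ |A + A| ≤ 10.
Lower bound 2|A|-1 is attained iff A is an arithmetic progression.
Enumerate sums a + a' for a ≤ a' (symmetric, so this suffices):
a = -5: -5+-5=-10, -5+-3=-8, -5+1=-4, -5+11=6
a = -3: -3+-3=-6, -3+1=-2, -3+11=8
a = 1: 1+1=2, 1+11=12
a = 11: 11+11=22
Distinct sums: {-10, -8, -6, -4, -2, 2, 6, 8, 12, 22}
|A + A| = 10

|A + A| = 10


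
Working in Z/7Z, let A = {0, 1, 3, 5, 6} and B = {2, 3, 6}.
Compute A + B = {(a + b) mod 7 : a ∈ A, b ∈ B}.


Work in Z/7Z: reduce every sum a + b modulo 7.
Enumerate all 15 pairs:
a = 0: 0+2=2, 0+3=3, 0+6=6
a = 1: 1+2=3, 1+3=4, 1+6=0
a = 3: 3+2=5, 3+3=6, 3+6=2
a = 5: 5+2=0, 5+3=1, 5+6=4
a = 6: 6+2=1, 6+3=2, 6+6=5
Distinct residues collected: {0, 1, 2, 3, 4, 5, 6}
|A + B| = 7 (out of 7 total residues).

A + B = {0, 1, 2, 3, 4, 5, 6}


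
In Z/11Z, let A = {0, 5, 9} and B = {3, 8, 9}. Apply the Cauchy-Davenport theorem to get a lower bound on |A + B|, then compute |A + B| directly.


Cauchy-Davenport: |A + B| ≥ min(p, |A| + |B| - 1) for A, B nonempty in Z/pZ.
|A| = 3, |B| = 3, p = 11.
CD lower bound = min(11, 3 + 3 - 1) = min(11, 5) = 5.
Compute A + B mod 11 directly:
a = 0: 0+3=3, 0+8=8, 0+9=9
a = 5: 5+3=8, 5+8=2, 5+9=3
a = 9: 9+3=1, 9+8=6, 9+9=7
A + B = {1, 2, 3, 6, 7, 8, 9}, so |A + B| = 7.
Verify: 7 ≥ 5? Yes ✓.

CD lower bound = 5, actual |A + B| = 7.


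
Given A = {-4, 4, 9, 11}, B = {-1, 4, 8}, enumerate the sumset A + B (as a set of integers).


A + B = {a + b : a ∈ A, b ∈ B}.
Enumerate all |A|·|B| = 4·3 = 12 pairs (a, b) and collect distinct sums.
a = -4: -4+-1=-5, -4+4=0, -4+8=4
a = 4: 4+-1=3, 4+4=8, 4+8=12
a = 9: 9+-1=8, 9+4=13, 9+8=17
a = 11: 11+-1=10, 11+4=15, 11+8=19
Collecting distinct sums: A + B = {-5, 0, 3, 4, 8, 10, 12, 13, 15, 17, 19}
|A + B| = 11

A + B = {-5, 0, 3, 4, 8, 10, 12, 13, 15, 17, 19}


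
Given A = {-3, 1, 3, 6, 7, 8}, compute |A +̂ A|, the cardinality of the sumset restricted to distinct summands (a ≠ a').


Restricted sumset: A +̂ A = {a + a' : a ∈ A, a' ∈ A, a ≠ a'}.
Equivalently, take A + A and drop any sum 2a that is achievable ONLY as a + a for a ∈ A (i.e. sums representable only with equal summands).
Enumerate pairs (a, a') with a < a' (symmetric, so each unordered pair gives one sum; this covers all a ≠ a'):
  -3 + 1 = -2
  -3 + 3 = 0
  -3 + 6 = 3
  -3 + 7 = 4
  -3 + 8 = 5
  1 + 3 = 4
  1 + 6 = 7
  1 + 7 = 8
  1 + 8 = 9
  3 + 6 = 9
  3 + 7 = 10
  3 + 8 = 11
  6 + 7 = 13
  6 + 8 = 14
  7 + 8 = 15
Collected distinct sums: {-2, 0, 3, 4, 5, 7, 8, 9, 10, 11, 13, 14, 15}
|A +̂ A| = 13
(Reference bound: |A +̂ A| ≥ 2|A| - 3 for |A| ≥ 2, with |A| = 6 giving ≥ 9.)

|A +̂ A| = 13


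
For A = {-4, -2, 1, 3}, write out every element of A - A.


A - A = {a - a' : a, a' ∈ A}.
Compute a - a' for each ordered pair (a, a'):
a = -4: -4--4=0, -4--2=-2, -4-1=-5, -4-3=-7
a = -2: -2--4=2, -2--2=0, -2-1=-3, -2-3=-5
a = 1: 1--4=5, 1--2=3, 1-1=0, 1-3=-2
a = 3: 3--4=7, 3--2=5, 3-1=2, 3-3=0
Collecting distinct values (and noting 0 appears from a-a):
A - A = {-7, -5, -3, -2, 0, 2, 3, 5, 7}
|A - A| = 9

A - A = {-7, -5, -3, -2, 0, 2, 3, 5, 7}


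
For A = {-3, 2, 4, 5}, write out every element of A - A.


A - A = {a - a' : a, a' ∈ A}.
Compute a - a' for each ordered pair (a, a'):
a = -3: -3--3=0, -3-2=-5, -3-4=-7, -3-5=-8
a = 2: 2--3=5, 2-2=0, 2-4=-2, 2-5=-3
a = 4: 4--3=7, 4-2=2, 4-4=0, 4-5=-1
a = 5: 5--3=8, 5-2=3, 5-4=1, 5-5=0
Collecting distinct values (and noting 0 appears from a-a):
A - A = {-8, -7, -5, -3, -2, -1, 0, 1, 2, 3, 5, 7, 8}
|A - A| = 13

A - A = {-8, -7, -5, -3, -2, -1, 0, 1, 2, 3, 5, 7, 8}


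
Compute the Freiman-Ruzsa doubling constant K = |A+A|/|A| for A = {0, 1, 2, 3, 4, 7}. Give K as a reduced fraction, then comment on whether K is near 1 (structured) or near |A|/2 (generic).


|A| = 6.
Compute A + A by enumerating all 36 pairs.
A + A = {0, 1, 2, 3, 4, 5, 6, 7, 8, 9, 10, 11, 14}, so |A + A| = 13.
K = |A + A| / |A| = 13/6 (already in lowest terms) ≈ 2.1667.
Reference: AP of size 6 gives K = 11/6 ≈ 1.8333; a fully generic set of size 6 gives K ≈ 3.5000.

|A| = 6, |A + A| = 13, K = 13/6.


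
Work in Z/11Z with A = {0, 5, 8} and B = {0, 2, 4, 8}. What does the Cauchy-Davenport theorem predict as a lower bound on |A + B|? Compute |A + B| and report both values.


Cauchy-Davenport: |A + B| ≥ min(p, |A| + |B| - 1) for A, B nonempty in Z/pZ.
|A| = 3, |B| = 4, p = 11.
CD lower bound = min(11, 3 + 4 - 1) = min(11, 6) = 6.
Compute A + B mod 11 directly:
a = 0: 0+0=0, 0+2=2, 0+4=4, 0+8=8
a = 5: 5+0=5, 5+2=7, 5+4=9, 5+8=2
a = 8: 8+0=8, 8+2=10, 8+4=1, 8+8=5
A + B = {0, 1, 2, 4, 5, 7, 8, 9, 10}, so |A + B| = 9.
Verify: 9 ≥ 6? Yes ✓.

CD lower bound = 6, actual |A + B| = 9.


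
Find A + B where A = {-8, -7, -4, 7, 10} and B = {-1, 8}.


A + B = {a + b : a ∈ A, b ∈ B}.
Enumerate all |A|·|B| = 5·2 = 10 pairs (a, b) and collect distinct sums.
a = -8: -8+-1=-9, -8+8=0
a = -7: -7+-1=-8, -7+8=1
a = -4: -4+-1=-5, -4+8=4
a = 7: 7+-1=6, 7+8=15
a = 10: 10+-1=9, 10+8=18
Collecting distinct sums: A + B = {-9, -8, -5, 0, 1, 4, 6, 9, 15, 18}
|A + B| = 10

A + B = {-9, -8, -5, 0, 1, 4, 6, 9, 15, 18}


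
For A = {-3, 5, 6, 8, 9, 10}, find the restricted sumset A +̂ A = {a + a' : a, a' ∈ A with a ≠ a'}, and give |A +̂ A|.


Restricted sumset: A +̂ A = {a + a' : a ∈ A, a' ∈ A, a ≠ a'}.
Equivalently, take A + A and drop any sum 2a that is achievable ONLY as a + a for a ∈ A (i.e. sums representable only with equal summands).
Enumerate pairs (a, a') with a < a' (symmetric, so each unordered pair gives one sum; this covers all a ≠ a'):
  -3 + 5 = 2
  -3 + 6 = 3
  -3 + 8 = 5
  -3 + 9 = 6
  -3 + 10 = 7
  5 + 6 = 11
  5 + 8 = 13
  5 + 9 = 14
  5 + 10 = 15
  6 + 8 = 14
  6 + 9 = 15
  6 + 10 = 16
  8 + 9 = 17
  8 + 10 = 18
  9 + 10 = 19
Collected distinct sums: {2, 3, 5, 6, 7, 11, 13, 14, 15, 16, 17, 18, 19}
|A +̂ A| = 13
(Reference bound: |A +̂ A| ≥ 2|A| - 3 for |A| ≥ 2, with |A| = 6 giving ≥ 9.)

|A +̂ A| = 13


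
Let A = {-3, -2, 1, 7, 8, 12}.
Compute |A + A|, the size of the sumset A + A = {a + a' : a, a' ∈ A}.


A + A = {a + a' : a, a' ∈ A}; |A| = 6.
General bounds: 2|A| - 1 ≤ |A + A| ≤ |A|(|A|+1)/2, i.e. 11 ≤ |A + A| ≤ 21.
Lower bound 2|A|-1 is attained iff A is an arithmetic progression.
Enumerate sums a + a' for a ≤ a' (symmetric, so this suffices):
a = -3: -3+-3=-6, -3+-2=-5, -3+1=-2, -3+7=4, -3+8=5, -3+12=9
a = -2: -2+-2=-4, -2+1=-1, -2+7=5, -2+8=6, -2+12=10
a = 1: 1+1=2, 1+7=8, 1+8=9, 1+12=13
a = 7: 7+7=14, 7+8=15, 7+12=19
a = 8: 8+8=16, 8+12=20
a = 12: 12+12=24
Distinct sums: {-6, -5, -4, -2, -1, 2, 4, 5, 6, 8, 9, 10, 13, 14, 15, 16, 19, 20, 24}
|A + A| = 19

|A + A| = 19


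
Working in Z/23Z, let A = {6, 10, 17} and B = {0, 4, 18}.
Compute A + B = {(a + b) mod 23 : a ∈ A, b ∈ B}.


Work in Z/23Z: reduce every sum a + b modulo 23.
Enumerate all 9 pairs:
a = 6: 6+0=6, 6+4=10, 6+18=1
a = 10: 10+0=10, 10+4=14, 10+18=5
a = 17: 17+0=17, 17+4=21, 17+18=12
Distinct residues collected: {1, 5, 6, 10, 12, 14, 17, 21}
|A + B| = 8 (out of 23 total residues).

A + B = {1, 5, 6, 10, 12, 14, 17, 21}


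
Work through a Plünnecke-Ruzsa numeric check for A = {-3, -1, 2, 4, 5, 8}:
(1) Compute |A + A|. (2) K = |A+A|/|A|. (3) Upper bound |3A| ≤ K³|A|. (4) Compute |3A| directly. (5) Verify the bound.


|A| = 6.
Step 1: Compute A + A by enumerating all 36 pairs.
A + A = {-6, -4, -2, -1, 1, 2, 3, 4, 5, 6, 7, 8, 9, 10, 12, 13, 16}, so |A + A| = 17.
Step 2: Doubling constant K = |A + A|/|A| = 17/6 = 17/6 ≈ 2.8333.
Step 3: Plünnecke-Ruzsa gives |3A| ≤ K³·|A| = (2.8333)³ · 6 ≈ 136.4722.
Step 4: Compute 3A = A + A + A directly by enumerating all triples (a,b,c) ∈ A³; |3A| = 29.
Step 5: Check 29 ≤ 136.4722? Yes ✓.

K = 17/6, Plünnecke-Ruzsa bound K³|A| ≈ 136.4722, |3A| = 29, inequality holds.


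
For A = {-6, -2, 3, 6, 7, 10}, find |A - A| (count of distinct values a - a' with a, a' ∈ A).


A - A = {a - a' : a, a' ∈ A}; |A| = 6.
Bounds: 2|A|-1 ≤ |A - A| ≤ |A|² - |A| + 1, i.e. 11 ≤ |A - A| ≤ 31.
Note: 0 ∈ A - A always (from a - a). The set is symmetric: if d ∈ A - A then -d ∈ A - A.
Enumerate nonzero differences d = a - a' with a > a' (then include -d):
Positive differences: {1, 3, 4, 5, 7, 8, 9, 12, 13, 16}
Full difference set: {0} ∪ (positive diffs) ∪ (negative diffs).
|A - A| = 1 + 2·10 = 21 (matches direct enumeration: 21).

|A - A| = 21


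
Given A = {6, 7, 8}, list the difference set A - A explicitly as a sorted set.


A - A = {a - a' : a, a' ∈ A}.
Compute a - a' for each ordered pair (a, a'):
a = 6: 6-6=0, 6-7=-1, 6-8=-2
a = 7: 7-6=1, 7-7=0, 7-8=-1
a = 8: 8-6=2, 8-7=1, 8-8=0
Collecting distinct values (and noting 0 appears from a-a):
A - A = {-2, -1, 0, 1, 2}
|A - A| = 5

A - A = {-2, -1, 0, 1, 2}


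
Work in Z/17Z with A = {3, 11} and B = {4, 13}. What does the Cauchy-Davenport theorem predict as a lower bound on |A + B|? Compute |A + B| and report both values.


Cauchy-Davenport: |A + B| ≥ min(p, |A| + |B| - 1) for A, B nonempty in Z/pZ.
|A| = 2, |B| = 2, p = 17.
CD lower bound = min(17, 2 + 2 - 1) = min(17, 3) = 3.
Compute A + B mod 17 directly:
a = 3: 3+4=7, 3+13=16
a = 11: 11+4=15, 11+13=7
A + B = {7, 15, 16}, so |A + B| = 3.
Verify: 3 ≥ 3? Yes ✓.

CD lower bound = 3, actual |A + B| = 3.


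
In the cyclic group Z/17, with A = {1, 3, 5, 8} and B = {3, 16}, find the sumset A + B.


Work in Z/17Z: reduce every sum a + b modulo 17.
Enumerate all 8 pairs:
a = 1: 1+3=4, 1+16=0
a = 3: 3+3=6, 3+16=2
a = 5: 5+3=8, 5+16=4
a = 8: 8+3=11, 8+16=7
Distinct residues collected: {0, 2, 4, 6, 7, 8, 11}
|A + B| = 7 (out of 17 total residues).

A + B = {0, 2, 4, 6, 7, 8, 11}


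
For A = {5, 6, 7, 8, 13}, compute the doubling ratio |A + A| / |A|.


|A| = 5.
Compute A + A by enumerating all 25 pairs.
A + A = {10, 11, 12, 13, 14, 15, 16, 18, 19, 20, 21, 26}, so |A + A| = 12.
K = |A + A| / |A| = 12/5 (already in lowest terms) ≈ 2.4000.
Reference: AP of size 5 gives K = 9/5 ≈ 1.8000; a fully generic set of size 5 gives K ≈ 3.0000.

|A| = 5, |A + A| = 12, K = 12/5.


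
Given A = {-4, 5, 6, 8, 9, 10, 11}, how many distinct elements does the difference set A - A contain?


A - A = {a - a' : a, a' ∈ A}; |A| = 7.
Bounds: 2|A|-1 ≤ |A - A| ≤ |A|² - |A| + 1, i.e. 13 ≤ |A - A| ≤ 43.
Note: 0 ∈ A - A always (from a - a). The set is symmetric: if d ∈ A - A then -d ∈ A - A.
Enumerate nonzero differences d = a - a' with a > a' (then include -d):
Positive differences: {1, 2, 3, 4, 5, 6, 9, 10, 12, 13, 14, 15}
Full difference set: {0} ∪ (positive diffs) ∪ (negative diffs).
|A - A| = 1 + 2·12 = 25 (matches direct enumeration: 25).

|A - A| = 25


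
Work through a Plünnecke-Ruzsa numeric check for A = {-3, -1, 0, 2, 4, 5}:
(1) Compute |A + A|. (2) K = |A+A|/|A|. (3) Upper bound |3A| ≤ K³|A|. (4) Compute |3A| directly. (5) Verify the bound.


|A| = 6.
Step 1: Compute A + A by enumerating all 36 pairs.
A + A = {-6, -4, -3, -2, -1, 0, 1, 2, 3, 4, 5, 6, 7, 8, 9, 10}, so |A + A| = 16.
Step 2: Doubling constant K = |A + A|/|A| = 16/6 = 16/6 ≈ 2.6667.
Step 3: Plünnecke-Ruzsa gives |3A| ≤ K³·|A| = (2.6667)³ · 6 ≈ 113.7778.
Step 4: Compute 3A = A + A + A directly by enumerating all triples (a,b,c) ∈ A³; |3A| = 24.
Step 5: Check 24 ≤ 113.7778? Yes ✓.

K = 16/6, Plünnecke-Ruzsa bound K³|A| ≈ 113.7778, |3A| = 24, inequality holds.
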